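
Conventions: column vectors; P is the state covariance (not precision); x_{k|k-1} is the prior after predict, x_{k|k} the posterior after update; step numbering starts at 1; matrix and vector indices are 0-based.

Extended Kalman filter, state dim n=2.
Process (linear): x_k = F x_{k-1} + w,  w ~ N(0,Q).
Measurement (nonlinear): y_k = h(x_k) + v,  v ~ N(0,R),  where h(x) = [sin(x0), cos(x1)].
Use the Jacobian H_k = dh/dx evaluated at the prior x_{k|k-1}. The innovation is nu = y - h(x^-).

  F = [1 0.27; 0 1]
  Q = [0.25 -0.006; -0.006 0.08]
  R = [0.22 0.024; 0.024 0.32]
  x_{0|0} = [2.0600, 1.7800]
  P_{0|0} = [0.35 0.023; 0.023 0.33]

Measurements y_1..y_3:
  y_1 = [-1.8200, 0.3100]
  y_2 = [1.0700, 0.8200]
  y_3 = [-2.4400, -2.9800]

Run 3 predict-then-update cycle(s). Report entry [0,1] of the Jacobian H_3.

step 1: x^-=[2.5406, 1.7800]  P^-=[0.6365 0.1061; 0.1061 0.4100]  H_jac=[-0.8248 0.0000; 0.0000 -0.9782]  S=[0.6530 0.1096; 0.1096 0.7123]  K=[-0.8002 -0.0226; -0.0406 -0.5568]  nu=[-2.3855, 0.5177]  x^+=[4.4376, 1.5885]  P^+=[0.2141 0.0270; 0.0270 0.1831]
step 2: x^-=[4.8665, 1.5885]  P^-=[0.4920 0.0705; 0.0705 0.2631]  H_jac=[0.1535 0.0000; 0.0000 -0.9998]  S=[0.2316 0.0132; 0.0132 0.5831]  K=[0.3335 -0.1284; 0.0725 -0.4529]  nu=[2.0581, 0.8377]  x^+=[5.4454, 1.3583]  P^+=[0.4578 0.0331; 0.0331 0.1432]
step 3: x^-=[5.8122, 1.3583]  P^-=[0.7361 0.0657; 0.0657 0.2232]  H_jac=[0.8911 0.0000; 0.0000 -0.9775]  S=[0.8045 -0.0333; -0.0333 0.5333]  K=[0.8124 -0.0698; 0.0560 -0.4056]  nu=[-1.9862, -3.1909]  x^+=[4.4213, 2.5414]  P^+=[0.1987 0.0029; 0.0029 0.1314]

H_jac[0,1] = 0.0000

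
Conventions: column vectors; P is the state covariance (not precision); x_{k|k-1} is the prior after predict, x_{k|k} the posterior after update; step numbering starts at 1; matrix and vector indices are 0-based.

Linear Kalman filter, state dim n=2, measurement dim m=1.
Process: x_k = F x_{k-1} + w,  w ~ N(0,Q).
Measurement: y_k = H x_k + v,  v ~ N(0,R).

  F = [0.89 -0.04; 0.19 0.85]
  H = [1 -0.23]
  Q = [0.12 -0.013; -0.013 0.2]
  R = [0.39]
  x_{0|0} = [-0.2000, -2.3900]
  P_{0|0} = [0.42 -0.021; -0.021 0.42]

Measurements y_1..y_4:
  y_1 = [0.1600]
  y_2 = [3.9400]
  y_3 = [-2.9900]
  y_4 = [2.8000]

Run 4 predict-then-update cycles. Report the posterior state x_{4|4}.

x_post = [0.7157, -1.3443]

step 1: x^-=[-0.0824, -2.0695]  P^-=[0.4548 0.0280; 0.0280 0.5118]  S=[0.8590]  K=[0.5220; -0.1044]  nu=[-0.2336]  x^+=[-0.2043, -2.0451]  P^+=[0.2208 0.0748; 0.0748 0.5025]
step 2: x^-=[-0.1000, -1.7772]  P^-=[0.2904 0.0633; 0.0633 0.5952]  S=[0.6827]  K=[0.4040; -0.1078]  nu=[3.6313]  x^+=[1.3669, -2.1686]  P^+=[0.1789 0.0930; 0.0930 0.5872]
step 3: x^-=[1.3033, -1.5836]  P^-=[0.2561 0.0670; 0.0670 0.6608]  S=[0.6502]  K=[0.3701; -0.1308]  nu=[-4.6575]  x^+=[-0.4206, -0.9746]  P^+=[0.1670 0.0984; 0.0984 0.6497]
step 4: x^-=[-0.3353, -0.9083]  P^-=[0.2463 0.0669; 0.0669 0.7072]  S=[0.6430]  K=[0.3592; -0.1490]  nu=[2.9264]  x^+=[0.7157, -1.3443]  P^+=[0.1634 0.1013; 0.1013 0.6929]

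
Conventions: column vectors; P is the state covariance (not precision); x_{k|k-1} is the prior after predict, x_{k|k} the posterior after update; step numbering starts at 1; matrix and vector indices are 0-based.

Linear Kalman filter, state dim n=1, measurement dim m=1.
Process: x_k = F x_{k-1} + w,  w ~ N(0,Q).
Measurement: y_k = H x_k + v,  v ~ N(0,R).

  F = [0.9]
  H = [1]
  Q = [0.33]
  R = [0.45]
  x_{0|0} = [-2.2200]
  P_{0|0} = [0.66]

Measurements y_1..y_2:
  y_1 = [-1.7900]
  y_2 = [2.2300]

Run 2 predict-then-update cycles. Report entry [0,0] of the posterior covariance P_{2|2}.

step 1: x^-=[-1.9980]  P^-=[0.8646]  S=[1.3146]  K=[0.6577]  nu=[0.2080]  x^+=[-1.8612]  P^+=[0.2960]
step 2: x^-=[-1.6751]  P^-=[0.5697]  S=[1.0197]  K=[0.5587]  nu=[3.9051]  x^+=[0.5067]  P^+=[0.2514]

P_post[0,0] = 0.2514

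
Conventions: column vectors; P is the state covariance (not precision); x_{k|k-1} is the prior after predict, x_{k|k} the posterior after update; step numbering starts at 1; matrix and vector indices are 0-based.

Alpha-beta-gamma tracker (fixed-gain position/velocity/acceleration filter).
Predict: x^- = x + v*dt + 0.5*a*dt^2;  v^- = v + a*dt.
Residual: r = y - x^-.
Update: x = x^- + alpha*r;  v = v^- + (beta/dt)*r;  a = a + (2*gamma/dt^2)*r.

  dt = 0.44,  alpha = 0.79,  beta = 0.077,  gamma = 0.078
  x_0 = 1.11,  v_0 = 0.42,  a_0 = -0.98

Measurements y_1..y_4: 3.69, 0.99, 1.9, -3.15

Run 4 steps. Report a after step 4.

step 1: x_pred=1.1999  r=2.4901  x^+=3.1671  v^+=0.4246  a^+=1.0265
step 2: x_pred=3.4533  r=-2.4633  x^+=1.5073  v^+=0.4451  a^+=-0.9584
step 3: x_pred=1.6104  r=0.2896  x^+=1.8392  v^+=0.0741  a^+=-0.7250
step 4: x_pred=1.8016  r=-4.9516  x^+=-2.1102  v^+=-1.1114  a^+=-4.7150

a_post = -4.7150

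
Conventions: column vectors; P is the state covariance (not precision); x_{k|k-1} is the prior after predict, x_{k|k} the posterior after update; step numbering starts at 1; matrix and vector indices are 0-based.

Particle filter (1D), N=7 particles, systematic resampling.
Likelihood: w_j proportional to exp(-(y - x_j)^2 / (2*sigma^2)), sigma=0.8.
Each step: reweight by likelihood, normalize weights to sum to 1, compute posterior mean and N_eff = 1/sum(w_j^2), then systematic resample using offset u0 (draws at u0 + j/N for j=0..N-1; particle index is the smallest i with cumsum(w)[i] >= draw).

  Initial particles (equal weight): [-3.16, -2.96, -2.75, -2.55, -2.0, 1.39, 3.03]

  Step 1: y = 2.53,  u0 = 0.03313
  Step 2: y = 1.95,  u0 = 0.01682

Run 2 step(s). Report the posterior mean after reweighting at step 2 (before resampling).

step 1: w=[0.0000, 0.0000, 0.0000, 0.0000, 0.0000, 0.3058, 0.6942]  mean=2.5285  Neff=1.7378  idx=[5, 5, 6, 6, 6, 6, 6]
step 2: w=[0.2189, 0.2189, 0.1124, 0.1124, 0.1124, 0.1124, 0.1124]  mean=2.3120  Neff=6.2873  idx=[0, 0, 1, 2, 3, 4, 5]

post_mean = 2.3120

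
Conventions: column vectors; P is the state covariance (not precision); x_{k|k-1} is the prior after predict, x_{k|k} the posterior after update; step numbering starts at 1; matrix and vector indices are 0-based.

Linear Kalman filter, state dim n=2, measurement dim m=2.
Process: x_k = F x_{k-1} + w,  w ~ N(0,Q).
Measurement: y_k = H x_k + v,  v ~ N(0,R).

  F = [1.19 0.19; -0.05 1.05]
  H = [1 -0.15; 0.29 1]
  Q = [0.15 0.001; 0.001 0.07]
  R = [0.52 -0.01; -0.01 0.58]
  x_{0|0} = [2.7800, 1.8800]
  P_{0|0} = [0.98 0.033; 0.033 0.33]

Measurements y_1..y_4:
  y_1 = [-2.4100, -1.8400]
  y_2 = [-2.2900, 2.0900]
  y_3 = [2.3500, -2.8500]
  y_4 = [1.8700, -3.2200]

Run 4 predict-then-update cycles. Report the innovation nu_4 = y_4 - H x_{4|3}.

step 1: x^-=[3.6654, 1.8350]  P^-=[1.5646 0.0494; 0.0494 0.4328]  S=[2.0795 0.4261; 0.4261 1.1731]  K=[0.7141 0.1696; -0.0924 0.4148]  nu=[-5.8002, -4.7380]  x^+=[-1.2797, 0.4060]  P^+=[0.3673 -0.0153; -0.0153 0.2459]
step 2: x^-=[-1.4458, 0.4903]  P^-=[0.6721 0.0092; 0.0092 0.3437]  S=[1.1971 0.1422; 0.1422 0.9855]  K=[0.5450 0.1285; -0.0785 0.3627]  nu=[-0.7707, 2.0190]  x^+=[-1.6064, 1.2831]  P^+=[0.2803 -0.0122; -0.0122 0.2147]
step 3: x^-=[-1.6678, 1.4276]  P^-=[0.5492 0.0120; 0.0120 0.3087]  S=[1.0725 0.1144; 0.1144 0.9419]  K=[0.4974 0.1214; -0.0682 0.3397]  nu=[4.2320, -3.7939]  x^+=[-0.0234, -0.1501]  P^+=[0.2561 -0.0088; -0.0088 0.2003]
step 4: x^-=[-0.0564, -0.1565]  P^-=[0.5159 0.0148; 0.0148 0.2924]  S=[1.0381 0.1099; 0.1099 0.9244]  K=[0.4821 0.1205; -0.0628 0.3284]  nu=[1.9029, -3.0472]  x^+=[0.4938, -1.2767]  P^+=[0.2484 -0.0070; -0.0070 0.1931]

innov = [1.9029, -3.0472]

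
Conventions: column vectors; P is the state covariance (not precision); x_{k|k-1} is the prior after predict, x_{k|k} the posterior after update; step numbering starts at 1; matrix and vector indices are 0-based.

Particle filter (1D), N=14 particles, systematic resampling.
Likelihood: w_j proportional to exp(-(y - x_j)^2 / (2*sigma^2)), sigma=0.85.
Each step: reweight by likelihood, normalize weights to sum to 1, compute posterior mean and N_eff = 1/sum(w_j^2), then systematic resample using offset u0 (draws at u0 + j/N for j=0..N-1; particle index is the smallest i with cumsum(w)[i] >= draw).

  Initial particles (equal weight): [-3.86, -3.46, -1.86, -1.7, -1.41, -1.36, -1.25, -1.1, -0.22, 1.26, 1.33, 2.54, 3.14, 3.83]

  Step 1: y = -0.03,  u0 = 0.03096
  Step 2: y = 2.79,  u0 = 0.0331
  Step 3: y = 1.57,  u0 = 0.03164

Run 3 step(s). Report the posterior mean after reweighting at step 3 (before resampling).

step 1: w=[0.0000, 0.0001, 0.0308, 0.0454, 0.0838, 0.0920, 0.1117, 0.1417, 0.3051, 0.0989, 0.0870, 0.0032, 0.0003, 0.0000]  mean=-0.4911  Neff=6.1919  idx=[3, 4, 5, 5, 6, 7, 7, 8, 8, 8, 8, 9, 9, 10]
step 2: w=[0.0000, 0.0000, 0.0000, 0.0000, 0.0000, 0.0000, 0.0000, 0.0030, 0.0030, 0.0030, 0.0030, 0.3130, 0.3130, 0.3618]  mean=1.2673  Neff=3.0588  idx=[11, 11, 11, 11, 11, 12, 12, 12, 12, 13, 13, 13, 13, 13]
step 3: w=[0.0707, 0.0707, 0.0707, 0.0707, 0.0707, 0.0707, 0.0707, 0.0707, 0.0707, 0.0727, 0.0727, 0.0727, 0.0727, 0.0727]  mean=1.2854  Neff=13.9977  idx=[0, 1, 2, 3, 4, 5, 6, 7, 8, 9, 10, 11, 12, 13]

post_mean = 1.2854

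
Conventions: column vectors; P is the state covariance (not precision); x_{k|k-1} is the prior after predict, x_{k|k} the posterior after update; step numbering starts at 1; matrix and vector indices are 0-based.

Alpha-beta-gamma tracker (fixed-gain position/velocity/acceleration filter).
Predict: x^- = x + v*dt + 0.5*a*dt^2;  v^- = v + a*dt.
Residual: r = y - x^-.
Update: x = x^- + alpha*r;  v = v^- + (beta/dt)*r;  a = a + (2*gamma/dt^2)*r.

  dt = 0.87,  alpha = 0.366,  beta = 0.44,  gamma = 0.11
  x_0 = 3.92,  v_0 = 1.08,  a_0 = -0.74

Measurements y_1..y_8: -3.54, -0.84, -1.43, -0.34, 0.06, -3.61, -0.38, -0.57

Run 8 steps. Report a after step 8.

a_post = -1.4148

step 1: x_pred=4.5795  r=-8.1195  x^+=1.6078  v^+=-3.6702  a^+=-3.1000
step 2: x_pred=-2.7585  r=1.9185  x^+=-2.0563  v^+=-5.3970  a^+=-2.5424
step 3: x_pred=-7.7139  r=6.2839  x^+=-5.4140  v^+=-4.4308  a^+=-0.7159
step 4: x_pred=-9.5397  r=9.1997  x^+=-6.1726  v^+=-0.4009  a^+=1.9581
step 5: x_pred=-5.7804  r=5.8404  x^+=-3.6428  v^+=4.2563  a^+=3.6556
step 6: x_pred=1.4437  r=-5.0537  x^+=-0.4060  v^+=4.8809  a^+=2.1867
step 7: x_pred=4.6679  r=-5.0479  x^+=2.8204  v^+=4.2303  a^+=0.7195
step 8: x_pred=6.7731  r=-7.3431  x^+=4.0855  v^+=1.1425  a^+=-1.4148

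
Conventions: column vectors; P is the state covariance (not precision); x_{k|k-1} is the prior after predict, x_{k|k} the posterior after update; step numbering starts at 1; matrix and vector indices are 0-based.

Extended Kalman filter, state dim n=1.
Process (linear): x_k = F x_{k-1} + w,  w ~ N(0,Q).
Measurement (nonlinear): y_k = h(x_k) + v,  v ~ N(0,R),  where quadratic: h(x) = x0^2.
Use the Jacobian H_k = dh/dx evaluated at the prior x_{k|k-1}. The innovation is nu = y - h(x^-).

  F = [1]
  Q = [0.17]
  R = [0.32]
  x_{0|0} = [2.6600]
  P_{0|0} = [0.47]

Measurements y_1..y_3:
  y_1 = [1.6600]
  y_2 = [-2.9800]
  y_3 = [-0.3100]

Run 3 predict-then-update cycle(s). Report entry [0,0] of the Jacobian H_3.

H_jac[0,0] = 0.3417

step 1: x^-=[2.6600]  P^-=[0.6400]  H_jac=[5.3200]  S=[18.4335]  K=[0.1847]  nu=[-5.4156]  x^+=[1.6597]  P^+=[0.0111]
step 2: x^-=[1.6597]  P^-=[0.1811]  H_jac=[3.3194]  S=[2.3156]  K=[0.2596]  nu=[-5.7346]  x^+=[0.1708]  P^+=[0.0250]
step 3: x^-=[0.1708]  P^-=[0.1950]  H_jac=[0.3417]  S=[0.3428]  K=[0.1944]  nu=[-0.3392]  x^+=[0.1049]  P^+=[0.1821]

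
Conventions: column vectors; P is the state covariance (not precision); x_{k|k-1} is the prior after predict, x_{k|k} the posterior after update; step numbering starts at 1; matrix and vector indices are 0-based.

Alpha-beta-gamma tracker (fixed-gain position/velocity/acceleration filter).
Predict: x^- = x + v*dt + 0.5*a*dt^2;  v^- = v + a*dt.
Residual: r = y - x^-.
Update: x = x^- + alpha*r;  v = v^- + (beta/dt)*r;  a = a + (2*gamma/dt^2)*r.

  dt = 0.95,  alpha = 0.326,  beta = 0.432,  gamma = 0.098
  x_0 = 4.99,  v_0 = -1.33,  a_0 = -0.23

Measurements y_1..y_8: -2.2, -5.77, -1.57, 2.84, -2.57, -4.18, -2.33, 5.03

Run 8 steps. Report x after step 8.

step 1: x_pred=3.6227  r=-5.8227  x^+=1.7245  v^+=-4.1963  a^+=-1.4945
step 2: x_pred=-2.9364  r=-2.8336  x^+=-3.8601  v^+=-6.9047  a^+=-2.1099
step 3: x_pred=-11.3717  r=9.8017  x^+=-8.1763  v^+=-4.4519  a^+=0.0187
step 4: x_pred=-12.3972  r=15.2372  x^+=-7.4299  v^+=2.4948  a^+=3.3279
step 5: x_pred=-3.5581  r=0.9881  x^+=-3.2360  v^+=6.1056  a^+=3.5425
step 6: x_pred=4.1629  r=-8.3429  x^+=1.4431  v^+=5.6771  a^+=1.7306
step 7: x_pred=7.6173  r=-9.9473  x^+=4.3745  v^+=2.7978  a^+=-0.4297
step 8: x_pred=6.8385  r=-1.8085  x^+=6.2489  v^+=1.5672  a^+=-0.8225

x_post = 6.2489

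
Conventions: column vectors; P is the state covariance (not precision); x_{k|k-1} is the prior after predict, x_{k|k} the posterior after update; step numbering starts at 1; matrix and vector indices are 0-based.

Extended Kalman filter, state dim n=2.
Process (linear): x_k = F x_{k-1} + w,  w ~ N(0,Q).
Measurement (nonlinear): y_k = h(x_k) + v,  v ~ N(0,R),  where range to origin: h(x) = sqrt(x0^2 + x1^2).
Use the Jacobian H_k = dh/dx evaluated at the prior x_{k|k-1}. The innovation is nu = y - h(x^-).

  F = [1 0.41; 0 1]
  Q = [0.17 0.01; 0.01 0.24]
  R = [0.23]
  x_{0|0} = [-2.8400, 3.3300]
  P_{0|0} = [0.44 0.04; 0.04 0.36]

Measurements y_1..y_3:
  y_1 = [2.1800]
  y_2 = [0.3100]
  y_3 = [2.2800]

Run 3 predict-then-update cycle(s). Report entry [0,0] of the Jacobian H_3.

H_jac[0,0] = -0.6197

step 1: x^-=[-1.4747, 3.3300]  P^-=[0.7033 0.1976; 0.1976 0.6000]  H_jac=[-0.4049 0.9144]  S=[0.7006]  K=[-0.1486; 0.6688]  nu=[-1.4619]  x^+=[-1.2575, 2.3522]  P^+=[0.6878 0.2672; 0.2672 0.2866]
step 2: x^-=[-0.2930, 2.3522]  P^-=[1.1252 0.3947; 0.3947 0.5266]  H_jac=[-0.1236 0.9923]  S=[0.6689]  K=[0.3777; 0.7083]  nu=[-2.0604]  x^+=[-1.0712, 0.8929]  P^+=[1.0298 0.2158; 0.2158 0.1910]
step 3: x^-=[-0.7051, 0.8929]  P^-=[1.4088 0.3042; 0.3042 0.4310]  H_jac=[-0.6197 0.7848]  S=[0.7407]  K=[-0.8565; 0.2022]  nu=[1.1423]  x^+=[-1.6834, 1.1239]  P^+=[0.8655 0.4325; 0.4325 0.4008]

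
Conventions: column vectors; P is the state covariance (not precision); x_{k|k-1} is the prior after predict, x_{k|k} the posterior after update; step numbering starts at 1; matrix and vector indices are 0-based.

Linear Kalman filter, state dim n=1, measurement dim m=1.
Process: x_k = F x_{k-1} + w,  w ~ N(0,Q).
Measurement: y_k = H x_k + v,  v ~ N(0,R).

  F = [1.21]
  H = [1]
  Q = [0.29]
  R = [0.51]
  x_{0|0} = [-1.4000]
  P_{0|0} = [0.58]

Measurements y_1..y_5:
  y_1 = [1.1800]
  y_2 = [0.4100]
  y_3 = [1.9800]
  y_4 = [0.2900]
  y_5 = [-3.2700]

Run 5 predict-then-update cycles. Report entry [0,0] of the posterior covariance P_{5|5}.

step 1: x^-=[-1.6940]  P^-=[1.1392]  S=[1.6492]  K=[0.6908]  nu=[2.8740]  x^+=[0.2912]  P^+=[0.3523]
step 2: x^-=[0.3524]  P^-=[0.8058]  S=[1.3158]  K=[0.6124]  nu=[0.0576]  x^+=[0.3877]  P^+=[0.3123]
step 3: x^-=[0.4691]  P^-=[0.7473]  S=[1.2573]  K=[0.5944]  nu=[1.5109]  x^+=[1.3671]  P^+=[0.3031]
step 4: x^-=[1.6542]  P^-=[0.7338]  S=[1.2438]  K=[0.5900]  nu=[-1.3642]  x^+=[0.8494]  P^+=[0.3009]
step 5: x^-=[1.0277]  P^-=[0.7305]  S=[1.2405]  K=[0.5889]  nu=[-4.2977]  x^+=[-1.5031]  P^+=[0.3003]

P_post[0,0] = 0.3003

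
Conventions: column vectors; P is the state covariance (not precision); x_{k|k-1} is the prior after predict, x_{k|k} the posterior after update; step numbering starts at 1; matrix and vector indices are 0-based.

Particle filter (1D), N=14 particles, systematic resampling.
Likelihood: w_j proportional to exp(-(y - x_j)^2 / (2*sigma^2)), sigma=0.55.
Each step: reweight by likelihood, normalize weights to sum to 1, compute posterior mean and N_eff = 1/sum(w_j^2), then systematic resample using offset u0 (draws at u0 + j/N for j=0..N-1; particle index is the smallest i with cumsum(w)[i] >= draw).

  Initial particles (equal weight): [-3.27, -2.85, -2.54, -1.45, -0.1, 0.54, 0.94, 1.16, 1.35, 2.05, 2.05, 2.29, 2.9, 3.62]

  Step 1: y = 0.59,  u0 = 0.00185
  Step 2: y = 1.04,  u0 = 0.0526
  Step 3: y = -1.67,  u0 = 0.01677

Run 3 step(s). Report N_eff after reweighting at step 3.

N_eff = 5.3776

step 1: w=[0.0000, 0.0000, 0.0000, 0.0003, 0.1377, 0.3012, 0.2470, 0.1768, 0.1164, 0.0089, 0.0089, 0.0025, 0.0000, 0.0000]  mean=0.7855  Neff=4.6354  idx=[4, 4, 5, 5, 5, 5, 5, 6, 6, 6, 7, 7, 7, 8]
step 2: w=[0.0114, 0.0114, 0.0644, 0.0644, 0.0644, 0.0644, 0.0644, 0.0957, 0.0957, 0.0957, 0.0950, 0.0950, 0.0950, 0.0830]  mean=0.8844  Neff=12.1252  idx=[2, 3, 4, 5, 6, 7, 8, 9, 9, 10, 11, 12, 12, 13]
step 3: w=[0.1927, 0.1927, 0.1927, 0.1927, 0.1927, 0.0080, 0.0080, 0.0080, 0.0080, 0.0011, 0.0011, 0.0011, 0.0011, 0.0002]  mean=0.5556  Neff=5.3776  idx=[0, 0, 0, 1, 1, 1, 2, 2, 3, 3, 3, 4, 4, 4]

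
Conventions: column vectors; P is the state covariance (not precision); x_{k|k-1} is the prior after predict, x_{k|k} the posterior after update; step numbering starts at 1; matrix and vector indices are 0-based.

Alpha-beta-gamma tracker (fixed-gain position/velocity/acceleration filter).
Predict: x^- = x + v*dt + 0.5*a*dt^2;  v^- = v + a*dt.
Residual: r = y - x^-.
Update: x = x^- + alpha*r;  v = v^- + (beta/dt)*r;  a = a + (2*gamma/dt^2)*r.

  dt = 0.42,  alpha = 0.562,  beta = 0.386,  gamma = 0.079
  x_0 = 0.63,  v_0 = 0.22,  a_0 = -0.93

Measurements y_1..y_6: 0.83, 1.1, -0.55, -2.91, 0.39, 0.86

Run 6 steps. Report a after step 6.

step 1: x_pred=0.6404  r=0.1896  x^+=0.7469  v^+=0.0037  a^+=-0.7602
step 2: x_pred=0.6814  r=0.4186  x^+=0.9167  v^+=0.0691  a^+=-0.3853
step 3: x_pred=0.9117  r=-1.4617  x^+=0.0902  v^+=-1.4361  a^+=-1.6945
step 4: x_pred=-0.6624  r=-2.2476  x^+=-1.9255  v^+=-4.2135  a^+=-3.7077
step 5: x_pred=-4.0222  r=4.4122  x^+=-1.5425  v^+=-1.7156  a^+=0.2443
step 6: x_pred=-2.2416  r=3.1016  x^+=-0.4985  v^+=1.2375  a^+=3.0224

a_post = 3.0224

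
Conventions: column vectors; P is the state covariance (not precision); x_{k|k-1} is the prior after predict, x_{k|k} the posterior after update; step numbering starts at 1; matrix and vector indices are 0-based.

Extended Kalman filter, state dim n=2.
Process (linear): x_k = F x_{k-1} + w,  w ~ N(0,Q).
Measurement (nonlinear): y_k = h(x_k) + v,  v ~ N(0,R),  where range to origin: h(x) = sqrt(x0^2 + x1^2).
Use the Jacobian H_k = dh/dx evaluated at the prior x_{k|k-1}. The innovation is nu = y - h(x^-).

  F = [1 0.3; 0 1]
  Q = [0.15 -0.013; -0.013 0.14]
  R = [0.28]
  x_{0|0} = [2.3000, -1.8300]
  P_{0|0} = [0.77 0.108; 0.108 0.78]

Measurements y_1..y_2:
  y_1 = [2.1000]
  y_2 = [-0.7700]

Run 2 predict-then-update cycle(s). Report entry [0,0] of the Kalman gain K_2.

step 1: x^-=[1.7510, -1.8300]  P^-=[1.0550 0.3290; 0.3290 0.9200]  H_jac=[0.6913 -0.7225]  S=[0.9358]  K=[0.5254; -0.4673]  nu=[-0.4328]  x^+=[1.5236, -1.6278]  P^+=[0.7967 0.5587; 0.5587 0.7157]
step 2: x^-=[1.0353, -1.6278]  P^-=[1.3464 0.7604; 0.7604 0.8557]  H_jac=[0.5367 -0.8438]  S=[0.5883]  K=[0.1375; -0.5336]  nu=[-2.6991]  x^+=[0.6641, -0.1875]  P^+=[1.3352 0.8036; 0.8036 0.6882]

K[0,0] = 0.1375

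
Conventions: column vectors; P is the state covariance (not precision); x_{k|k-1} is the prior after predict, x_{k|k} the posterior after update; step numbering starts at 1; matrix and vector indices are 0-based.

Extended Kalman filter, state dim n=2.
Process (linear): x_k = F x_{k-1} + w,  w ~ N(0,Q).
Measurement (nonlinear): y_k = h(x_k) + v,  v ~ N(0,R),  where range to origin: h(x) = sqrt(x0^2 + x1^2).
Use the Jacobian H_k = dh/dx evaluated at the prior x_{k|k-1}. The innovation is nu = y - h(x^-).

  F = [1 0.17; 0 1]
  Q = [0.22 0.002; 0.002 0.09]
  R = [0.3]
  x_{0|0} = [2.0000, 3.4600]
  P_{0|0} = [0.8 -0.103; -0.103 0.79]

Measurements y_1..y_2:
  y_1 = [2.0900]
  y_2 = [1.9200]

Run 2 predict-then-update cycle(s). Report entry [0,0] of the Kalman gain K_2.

K[0,0] = 0.4681

step 1: x^-=[2.5882, 3.4600]  P^-=[1.0078 0.0333; 0.0333 0.8800]  H_jac=[0.5990 0.8008]  S=[1.2578]  K=[0.5011; 0.5761]  nu=[-2.2309]  x^+=[1.4702, 2.1748]  P^+=[0.6919 -0.3298; -0.3298 0.4626]
step 2: x^-=[1.8399, 2.1748]  P^-=[0.8131 -0.2492; -0.2492 0.5526]  H_jac=[0.6459 0.7634]  S=[0.7155]  K=[0.4681; 0.3646]  nu=[-0.9287]  x^+=[1.4052, 1.8362]  P^+=[0.6563 -0.3713; -0.3713 0.4574]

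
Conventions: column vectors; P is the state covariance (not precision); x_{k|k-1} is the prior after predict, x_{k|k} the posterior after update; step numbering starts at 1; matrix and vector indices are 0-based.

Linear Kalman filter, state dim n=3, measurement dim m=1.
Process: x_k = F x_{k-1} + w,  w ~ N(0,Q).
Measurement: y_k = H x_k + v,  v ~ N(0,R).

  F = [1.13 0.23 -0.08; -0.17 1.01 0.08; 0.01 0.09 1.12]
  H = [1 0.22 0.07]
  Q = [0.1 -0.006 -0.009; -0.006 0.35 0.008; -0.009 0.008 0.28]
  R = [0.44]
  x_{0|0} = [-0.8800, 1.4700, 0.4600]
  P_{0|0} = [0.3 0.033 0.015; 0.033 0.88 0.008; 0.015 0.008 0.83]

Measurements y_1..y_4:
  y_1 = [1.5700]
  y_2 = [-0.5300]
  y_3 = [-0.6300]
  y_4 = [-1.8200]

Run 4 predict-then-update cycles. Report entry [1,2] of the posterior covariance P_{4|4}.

step 1: x^-=[-0.6931, 1.6711, 0.6387]  P^-=[0.5491 0.1729 -0.0374; 0.1729 1.2512 0.1679; -0.0374 0.1679 1.3303]  S=[1.1322]  K=[0.5163; 0.4062; 0.0819]  nu=[1.8507]  x^+=[0.2624, 2.4230, 0.7903]  P^+=[0.2473 -0.0645 -0.0852; -0.0645 1.0644 0.1303; -0.0852 0.1303 1.3227]
step 2: x^-=[0.7905, 2.4658, 1.1058]  P^-=[0.4576 0.0972 -0.1846; 0.0972 1.4969 0.3876; -0.1846 0.3876 1.9721]  S=[1.0086]  K=[0.4621; 0.4497; 0.0384]  nu=[-1.9404]  x^+=[-0.1062, 1.5931, 1.0312]  P^+=[0.2422 -0.1125 -0.2025; -0.1125 1.2929 0.3702; -0.2025 0.3702 1.9706]
step 3: x^-=[0.1640, 1.7096, 1.2973]  P^-=[0.4549 0.0671 -0.3312; 0.0671 1.7925 0.7621; -0.3312 0.7621 2.8323]  S=[1.0021]  K=[0.4455; 0.5137; 0.0347]  nu=[-1.2609]  x^+=[-0.3978, 1.0619, 1.2535]  P^+=[0.2560 -0.1622 -0.3466; -0.1622 1.5280 0.7442; -0.3466 0.7442 2.8311]
step 4: x^-=[-0.3055, 1.2404, 1.4955]  P^-=[0.4768 0.0203 -0.4971; 0.0203 2.1197 1.3140; -0.4971 1.3140 3.9858]  S=[1.0187]  K=[0.4382; 0.5680; 0.0697]  nu=[-1.8921]  x^+=[-1.1347, 0.1657, 1.3637]  P^+=[0.2811 -0.2332 -0.5282; -0.2332 1.7910 1.2736; -0.5282 1.2736 3.9808]

P_post[1,2] = 1.2736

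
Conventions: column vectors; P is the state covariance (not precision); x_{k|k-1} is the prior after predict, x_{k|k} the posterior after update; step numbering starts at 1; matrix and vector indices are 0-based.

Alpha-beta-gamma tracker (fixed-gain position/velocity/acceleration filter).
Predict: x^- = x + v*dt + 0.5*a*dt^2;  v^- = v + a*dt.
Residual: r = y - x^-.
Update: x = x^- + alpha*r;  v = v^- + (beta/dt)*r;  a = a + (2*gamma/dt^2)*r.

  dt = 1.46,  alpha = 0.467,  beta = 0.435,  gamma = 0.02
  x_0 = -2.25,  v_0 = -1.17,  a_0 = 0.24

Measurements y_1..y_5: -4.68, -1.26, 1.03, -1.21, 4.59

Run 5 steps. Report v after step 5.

step 1: x_pred=-3.7024  r=-0.9776  x^+=-4.1589  v^+=-1.1109  a^+=0.2217
step 2: x_pred=-5.5446  r=4.2846  x^+=-3.5437  v^+=0.4893  a^+=0.3021
step 3: x_pred=-2.5073  r=3.5373  x^+=-0.8554  v^+=1.9843  a^+=0.3684
step 4: x_pred=2.4343  r=-3.6443  x^+=0.7324  v^+=1.4364  a^+=0.3000
step 5: x_pred=3.1493  r=1.4407  x^+=3.8221  v^+=2.3037  a^+=0.3271

v_post = 2.3037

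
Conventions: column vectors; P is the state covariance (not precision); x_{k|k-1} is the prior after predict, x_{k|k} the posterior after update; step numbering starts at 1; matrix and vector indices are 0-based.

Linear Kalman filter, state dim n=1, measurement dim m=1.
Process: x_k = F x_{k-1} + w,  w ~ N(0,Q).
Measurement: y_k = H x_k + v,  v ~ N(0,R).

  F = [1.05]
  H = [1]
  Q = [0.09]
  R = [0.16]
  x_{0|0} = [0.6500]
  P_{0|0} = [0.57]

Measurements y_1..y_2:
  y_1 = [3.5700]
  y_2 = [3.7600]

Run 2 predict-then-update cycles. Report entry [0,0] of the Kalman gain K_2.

K[0,0] = 0.5942

step 1: x^-=[0.6825]  P^-=[0.7184]  S=[0.8784]  K=[0.8179]  nu=[2.8875]  x^+=[3.0441]  P^+=[0.1309]
step 2: x^-=[3.1963]  P^-=[0.2343]  S=[0.3943]  K=[0.5942]  nu=[0.5637]  x^+=[3.5312]  P^+=[0.0951]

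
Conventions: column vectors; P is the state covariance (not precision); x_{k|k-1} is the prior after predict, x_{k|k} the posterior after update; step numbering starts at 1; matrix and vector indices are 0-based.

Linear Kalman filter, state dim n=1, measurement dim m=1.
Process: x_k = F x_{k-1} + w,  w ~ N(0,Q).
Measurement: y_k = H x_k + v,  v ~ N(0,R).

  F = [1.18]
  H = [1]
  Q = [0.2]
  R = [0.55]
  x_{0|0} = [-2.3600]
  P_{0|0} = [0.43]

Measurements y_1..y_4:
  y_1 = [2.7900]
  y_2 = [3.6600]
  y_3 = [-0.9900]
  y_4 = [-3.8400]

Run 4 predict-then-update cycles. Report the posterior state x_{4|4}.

x_post = [-1.5956]

step 1: x^-=[-2.7848]  P^-=[0.7987]  S=[1.3487]  K=[0.5922]  nu=[5.5748]  x^+=[0.5166]  P^+=[0.3257]
step 2: x^-=[0.6096]  P^-=[0.6535]  S=[1.2035]  K=[0.5430]  nu=[3.0504]  x^+=[2.2660]  P^+=[0.2987]
step 3: x^-=[2.6739]  P^-=[0.6158]  S=[1.1658]  K=[0.5282]  nu=[-3.6639]  x^+=[0.7385]  P^+=[0.2905]
step 4: x^-=[0.8714]  P^-=[0.6045]  S=[1.1545]  K=[0.5236]  nu=[-4.7114]  x^+=[-1.5956]  P^+=[0.2880]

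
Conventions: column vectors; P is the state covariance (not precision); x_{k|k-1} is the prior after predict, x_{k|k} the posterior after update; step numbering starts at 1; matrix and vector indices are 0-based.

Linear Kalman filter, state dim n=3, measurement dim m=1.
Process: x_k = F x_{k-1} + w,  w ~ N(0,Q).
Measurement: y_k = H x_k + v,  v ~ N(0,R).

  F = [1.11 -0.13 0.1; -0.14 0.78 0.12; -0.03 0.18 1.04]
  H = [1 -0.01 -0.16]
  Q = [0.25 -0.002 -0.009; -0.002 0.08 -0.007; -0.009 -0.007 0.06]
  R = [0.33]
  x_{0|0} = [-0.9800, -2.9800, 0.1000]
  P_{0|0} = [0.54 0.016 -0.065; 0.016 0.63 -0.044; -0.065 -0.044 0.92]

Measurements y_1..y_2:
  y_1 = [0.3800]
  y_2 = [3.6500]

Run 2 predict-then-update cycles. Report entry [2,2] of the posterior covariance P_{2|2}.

P_post[2,2] = 1.2441

step 1: x^-=[-0.6904, -2.1752, -0.4030]  P^-=[0.9173 -0.1351 -0.0125; -0.1351 0.4776 0.1708; -0.0125 0.1708 1.0634]  S=[1.2818]  K=[0.7182; -0.1305; -0.1438]  nu=[0.9842]  x^+=[0.0165, -2.3036, -0.5445]  P^+=[0.2561 -0.0150 0.1199; -0.0150 0.4558 0.1468; 0.1199 0.1468 1.0369]
step 2: x^-=[0.2633, -1.8644, -0.9814]  P^-=[0.6107 -0.0654 0.1975; -0.0654 0.4040 0.2925; 0.1975 0.2925 1.2441]  S=[0.9116]  K=[0.6359; -0.1275; -0.0050]  nu=[3.2110]  x^+=[2.3053, -2.2738, -0.9974]  P^+=[0.2420 0.0085 0.2003; 0.0085 0.3891 0.2920; 0.2003 0.2920 1.2441]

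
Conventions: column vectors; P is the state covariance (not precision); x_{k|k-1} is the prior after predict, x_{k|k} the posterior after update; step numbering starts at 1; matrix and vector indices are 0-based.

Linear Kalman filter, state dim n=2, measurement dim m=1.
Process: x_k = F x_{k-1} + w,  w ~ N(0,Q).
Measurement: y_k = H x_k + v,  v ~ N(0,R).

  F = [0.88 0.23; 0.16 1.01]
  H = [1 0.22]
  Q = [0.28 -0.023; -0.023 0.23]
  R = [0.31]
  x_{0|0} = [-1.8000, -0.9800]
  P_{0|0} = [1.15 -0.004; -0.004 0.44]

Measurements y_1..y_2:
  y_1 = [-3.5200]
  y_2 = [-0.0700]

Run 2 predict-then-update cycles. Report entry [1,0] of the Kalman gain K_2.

step 1: x^-=[-1.8094, -1.2778]  P^-=[1.1922 0.2374; 0.2374 0.7070]  S=[1.6409]  K=[0.7584; 0.2395]  nu=[-1.4295]  x^+=[-2.8935, -1.6201]  P^+=[0.2484 -0.0606; -0.0606 0.6129]
step 2: x^-=[-2.9189, -2.0993]  P^-=[0.4803 0.0983; 0.0983 0.8420]  S=[0.8743]  K=[0.5741; 0.3243]  nu=[3.3108]  x^+=[-1.0183, -1.0257]  P^+=[0.1922 -0.0645; -0.0645 0.7500]

K[1,0] = 0.3243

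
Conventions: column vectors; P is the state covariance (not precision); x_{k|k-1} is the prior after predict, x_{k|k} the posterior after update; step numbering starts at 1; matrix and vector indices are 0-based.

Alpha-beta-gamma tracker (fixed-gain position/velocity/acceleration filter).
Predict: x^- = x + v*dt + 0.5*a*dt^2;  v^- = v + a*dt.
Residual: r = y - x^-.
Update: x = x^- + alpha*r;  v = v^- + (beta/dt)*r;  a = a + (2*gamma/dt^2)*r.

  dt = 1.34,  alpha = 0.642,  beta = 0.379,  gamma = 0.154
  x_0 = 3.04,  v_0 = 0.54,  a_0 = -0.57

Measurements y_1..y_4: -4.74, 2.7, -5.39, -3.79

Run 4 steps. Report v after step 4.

v_post = -2.1242

step 1: x_pred=3.2519  r=-7.9919  x^+=-1.8789  v^+=-2.4842  a^+=-1.9408
step 2: x_pred=-6.9502  r=9.6502  x^+=-0.7548  v^+=-2.3555  a^+=-0.2855
step 3: x_pred=-4.1675  r=-1.2225  x^+=-4.9523  v^+=-3.0839  a^+=-0.4952
step 4: x_pred=-9.5294  r=5.7394  x^+=-5.8447  v^+=-2.1242  a^+=0.4892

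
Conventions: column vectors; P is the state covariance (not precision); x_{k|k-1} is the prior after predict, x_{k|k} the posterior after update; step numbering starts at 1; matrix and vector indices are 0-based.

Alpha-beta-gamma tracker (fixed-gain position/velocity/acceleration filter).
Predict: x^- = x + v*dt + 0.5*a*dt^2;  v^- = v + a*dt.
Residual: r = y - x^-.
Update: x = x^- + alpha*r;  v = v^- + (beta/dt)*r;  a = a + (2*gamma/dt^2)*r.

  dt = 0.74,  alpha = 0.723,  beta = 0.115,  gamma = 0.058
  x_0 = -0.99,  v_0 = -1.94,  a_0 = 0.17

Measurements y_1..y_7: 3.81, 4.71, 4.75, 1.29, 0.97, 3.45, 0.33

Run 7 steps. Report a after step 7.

a_post = -1.3144

step 1: x_pred=-2.3791  r=6.1891  x^+=2.0956  v^+=-0.8524  a^+=1.4810
step 2: x_pred=1.8704  r=2.8396  x^+=3.9234  v^+=0.6849  a^+=2.0826
step 3: x_pred=5.0004  r=-0.2504  x^+=4.8194  v^+=2.1871  a^+=2.0295
step 4: x_pred=6.9935  r=-5.7035  x^+=2.8699  v^+=2.8026  a^+=0.8213
step 5: x_pred=5.1686  r=-4.1986  x^+=2.1330  v^+=2.7579  a^+=-0.0681
step 6: x_pred=4.1552  r=-0.7052  x^+=3.6453  v^+=2.5979  a^+=-0.2175
step 7: x_pred=5.5082  r=-5.1782  x^+=1.7644  v^+=1.6322  a^+=-1.3144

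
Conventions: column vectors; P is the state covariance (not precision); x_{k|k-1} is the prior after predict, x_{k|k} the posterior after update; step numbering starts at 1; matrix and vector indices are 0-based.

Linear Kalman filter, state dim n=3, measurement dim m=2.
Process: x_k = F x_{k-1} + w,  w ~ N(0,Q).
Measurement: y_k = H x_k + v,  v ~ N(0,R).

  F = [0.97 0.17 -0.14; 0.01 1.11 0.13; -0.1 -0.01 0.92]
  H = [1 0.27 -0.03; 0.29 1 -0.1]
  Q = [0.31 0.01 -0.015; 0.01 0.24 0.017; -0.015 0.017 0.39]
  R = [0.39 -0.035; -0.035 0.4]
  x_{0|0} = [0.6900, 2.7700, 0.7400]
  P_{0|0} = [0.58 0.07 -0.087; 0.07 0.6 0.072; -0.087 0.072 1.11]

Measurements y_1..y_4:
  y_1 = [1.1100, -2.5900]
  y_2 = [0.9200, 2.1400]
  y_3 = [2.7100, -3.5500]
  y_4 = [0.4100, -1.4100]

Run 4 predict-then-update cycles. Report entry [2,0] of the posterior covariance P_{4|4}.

step 1: x^-=[1.0366, 3.1778, 0.5841]  P^-=[0.9381 0.1637 -0.2846; 0.1637 1.0202 0.2085; -0.2846 0.2085 1.3502]  S=[1.5058 0.7121; 0.7121 1.5823]  K=[0.6597 -0.0035; -0.0322 0.6761; -0.2234 0.0948]  nu=[-0.7671, -6.0100]  x^+=[0.5517, -0.8607, 0.1857]  P^+=[0.2861 -0.1182 -0.1073; -0.1182 0.3264 0.2060; -0.1073 0.2060 1.2910]
step 2: x^-=[0.3629, -0.9257, 0.1243]  P^-=[0.5943 -0.1174 -0.2712; -0.1174 0.7206 0.3911; -0.2712 0.3911 1.5013]  S=[0.9847 0.2170; 0.2170 1.0550]  K=[0.5892 -0.0434; -0.0721 0.6285; -0.2596 0.2072]  nu=[0.8108, 2.9729]  x^+=[0.7115, 0.8843, 0.5299]  P^+=[0.2616 -0.1279 -0.1401; -0.1279 0.3184 0.2739; -0.1401 0.2739 1.4130]
step 3: x^-=[0.7663, 1.0576, 0.4075]  P^-=[0.5759 -0.1449 -0.3032; -0.1449 0.7320 0.4763; -0.3032 0.4763 1.6091]  S=[0.9529 0.1840; 0.1840 1.0348]  K=[0.5831 -0.0531; -0.0824 0.6354; -0.2862 0.2707]  nu=[1.6703, -4.7891]  x^+=[1.9943, -2.1230, -1.3668]  P^+=[0.2604 -0.1333 -0.1612; -0.1333 0.3270 0.3134; -0.1612 0.3134 1.4837]
step 4: x^-=[1.7649, -2.5143, -1.4356]  P^-=[0.5785 -0.1584 -0.3250; -0.1584 0.7551 0.5256; -0.3250 0.5256 1.6721]  S=[0.9505 0.1763; 0.1763 1.0424]  K=[0.5847 -0.0587; -0.0883 0.6449; -0.3019 0.3045]  nu=[-0.7192, 0.4489]  x^+=[1.3181, -2.1613, -1.0819]  P^+=[0.2620 -0.1372 -0.1731; -0.1372 0.3343 0.3347; -0.1731 0.3347 1.5213]

P_post[2,0] = -0.1731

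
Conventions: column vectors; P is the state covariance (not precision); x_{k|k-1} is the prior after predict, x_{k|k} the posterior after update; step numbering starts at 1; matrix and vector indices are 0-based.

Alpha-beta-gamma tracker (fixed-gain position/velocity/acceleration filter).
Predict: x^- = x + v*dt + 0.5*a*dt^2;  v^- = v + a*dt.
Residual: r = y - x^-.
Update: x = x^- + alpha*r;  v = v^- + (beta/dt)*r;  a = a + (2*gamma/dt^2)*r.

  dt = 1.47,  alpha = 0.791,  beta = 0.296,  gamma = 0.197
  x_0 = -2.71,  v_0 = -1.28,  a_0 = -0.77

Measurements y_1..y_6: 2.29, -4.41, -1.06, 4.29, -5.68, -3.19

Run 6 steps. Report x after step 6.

step 1: x_pred=-5.4235  r=7.7135  x^+=0.6779  v^+=-0.8587  a^+=0.6364
step 2: x_pred=0.1032  r=-4.5132  x^+=-3.4667  v^+=-0.8319  a^+=-0.1865
step 3: x_pred=-4.8912  r=3.8312  x^+=-1.8607  v^+=-0.3346  a^+=0.5121
step 4: x_pred=-1.7993  r=6.0893  x^+=3.0173  v^+=1.6443  a^+=1.6223
step 5: x_pred=7.1873  r=-12.8673  x^+=-2.9907  v^+=1.4382  a^+=-0.7238
step 6: x_pred=-1.6586  r=-1.5314  x^+=-2.8699  v^+=0.0659  a^+=-1.0030

x_post = -2.8699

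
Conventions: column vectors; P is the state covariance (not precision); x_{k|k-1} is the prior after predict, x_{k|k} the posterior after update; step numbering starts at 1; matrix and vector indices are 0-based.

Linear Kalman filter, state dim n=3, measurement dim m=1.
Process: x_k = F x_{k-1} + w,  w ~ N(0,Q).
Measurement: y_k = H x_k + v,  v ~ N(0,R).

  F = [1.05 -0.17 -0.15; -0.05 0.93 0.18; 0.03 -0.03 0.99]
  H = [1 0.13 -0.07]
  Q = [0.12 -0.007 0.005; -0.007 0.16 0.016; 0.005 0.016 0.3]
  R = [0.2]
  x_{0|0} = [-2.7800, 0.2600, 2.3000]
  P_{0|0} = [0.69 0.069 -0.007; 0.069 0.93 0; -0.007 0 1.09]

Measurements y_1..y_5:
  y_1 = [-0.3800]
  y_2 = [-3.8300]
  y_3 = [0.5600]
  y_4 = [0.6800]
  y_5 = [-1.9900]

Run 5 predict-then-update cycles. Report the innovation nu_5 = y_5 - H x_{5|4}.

innov = [-2.4331]

step 1: x^-=[-3.3082, 0.7948, 2.1858]  P^-=[0.9097 -0.1531 -0.1402; -0.1531 0.9951 0.1856; -0.1402 0.1856 1.3692]  S=[1.1097]  K=[0.8107; -0.0331; -0.1909]  nu=[2.9779]  x^+=[-0.8940, 0.6962, 1.6172]  P^+=[0.1804 -0.1233 0.0316; -0.1233 0.9939 0.1786; 0.0316 0.1786 1.3288]
step 2: x^-=[-1.2997, 0.9833, 1.5533]  P^-=[0.4207 -0.3551 -0.1736; -0.3551 1.1338 0.3832; -0.1736 0.3832 1.5949]  S=[0.5726]  K=[0.6752; -0.4096; -0.4111]  nu=[-2.5494]  x^+=[-3.0211, 2.0275, 2.6014]  P^+=[0.1596 -0.1967 -0.0146; -0.1967 1.0377 0.2868; -0.0146 0.2868 1.4981]
step 3: x^-=[-3.9070, 2.5049, 2.4239]  P^-=[0.4491 -0.4654 -0.2621; -0.4654 1.2211 0.5111; -0.2621 0.5111 1.7518]  S=[0.5847]  K=[0.6960; -0.5855; -0.5443]  nu=[4.3111]  x^+=[-0.9066, -0.0194, 0.0776]  P^+=[0.1659 -0.2270 -0.0406; -0.2270 1.0206 0.3248; -0.0406 0.3248 1.5786]
step 4: x^-=[-0.9602, 0.0412, 0.0502]  P^-=[0.4783 -0.5065 -0.3059; -0.5065 1.2248 0.5610; -0.3059 0.5610 1.8270]  S=[0.6089]  K=[0.7126; -0.6349; -0.5926]  nu=[1.6384]  x^+=[0.2072, -0.9990, -0.9208]  P^+=[0.1691 -0.2311 -0.0488; -0.2311 0.9794 0.3319; -0.0488 0.3319 1.6131]
step 5: x^-=[0.5255, -1.1052, -0.8754]  P^-=[0.4859 -0.5079 -0.3206; -0.5079 1.1932 0.5750; -0.3206 0.5750 1.8599]  S=[0.6175]  K=[0.7162; -0.6365; -0.6090]  nu=[-2.4331]  x^+=[-1.2171, 0.4436, 0.6063]  P^+=[0.1691 -0.2264 -0.0513; -0.2264 0.9431 0.3356; -0.0513 0.3356 1.6309]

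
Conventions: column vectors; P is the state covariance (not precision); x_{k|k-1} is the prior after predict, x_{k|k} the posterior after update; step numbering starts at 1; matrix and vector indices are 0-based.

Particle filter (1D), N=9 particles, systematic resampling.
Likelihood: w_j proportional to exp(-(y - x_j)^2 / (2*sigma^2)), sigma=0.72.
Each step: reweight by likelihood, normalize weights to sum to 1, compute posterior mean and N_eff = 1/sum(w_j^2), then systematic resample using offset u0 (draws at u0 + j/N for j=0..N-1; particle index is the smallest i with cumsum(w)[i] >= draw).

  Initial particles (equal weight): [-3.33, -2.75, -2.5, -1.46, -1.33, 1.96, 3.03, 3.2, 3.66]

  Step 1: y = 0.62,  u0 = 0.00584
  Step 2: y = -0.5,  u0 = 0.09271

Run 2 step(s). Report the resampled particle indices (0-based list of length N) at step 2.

step 1: w=[0.0000, 0.0001, 0.0004, 0.0690, 0.1143, 0.7919, 0.0165, 0.0073, 0.0006]  mean=1.3738  Neff=1.5498  idx=[3, 4, 5, 5, 5, 5, 5, 5, 5]
step 2: w=[0.4345, 0.5439, 0.0031, 0.0031, 0.0031, 0.0031, 0.0031, 0.0031, 0.0031]  mean=-1.3155  Neff=2.0632  idx=[0, 0, 0, 0, 1, 1, 1, 1, 3]

resampled_idx = [0, 0, 0, 0, 1, 1, 1, 1, 3]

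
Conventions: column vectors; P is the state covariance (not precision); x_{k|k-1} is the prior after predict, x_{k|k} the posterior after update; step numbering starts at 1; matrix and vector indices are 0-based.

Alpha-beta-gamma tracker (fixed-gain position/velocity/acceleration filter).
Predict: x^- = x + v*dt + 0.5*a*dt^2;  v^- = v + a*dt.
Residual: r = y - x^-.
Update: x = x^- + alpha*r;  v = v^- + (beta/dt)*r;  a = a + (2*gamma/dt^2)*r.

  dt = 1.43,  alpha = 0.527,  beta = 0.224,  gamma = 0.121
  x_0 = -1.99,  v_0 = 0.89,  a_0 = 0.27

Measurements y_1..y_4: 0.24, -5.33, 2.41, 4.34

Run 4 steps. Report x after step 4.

step 1: x_pred=-0.4412  r=0.6812  x^+=-0.0822  v^+=1.3828  a^+=0.3506
step 2: x_pred=2.2537  r=-7.5837  x^+=-1.7429  v^+=0.6963  a^+=-0.5469
step 3: x_pred=-1.3064  r=3.7164  x^+=0.6521  v^+=0.4964  a^+=-0.1070
step 4: x_pred=1.2526  r=3.0874  x^+=2.8796  v^+=0.8270  a^+=0.2583

x_post = 2.8796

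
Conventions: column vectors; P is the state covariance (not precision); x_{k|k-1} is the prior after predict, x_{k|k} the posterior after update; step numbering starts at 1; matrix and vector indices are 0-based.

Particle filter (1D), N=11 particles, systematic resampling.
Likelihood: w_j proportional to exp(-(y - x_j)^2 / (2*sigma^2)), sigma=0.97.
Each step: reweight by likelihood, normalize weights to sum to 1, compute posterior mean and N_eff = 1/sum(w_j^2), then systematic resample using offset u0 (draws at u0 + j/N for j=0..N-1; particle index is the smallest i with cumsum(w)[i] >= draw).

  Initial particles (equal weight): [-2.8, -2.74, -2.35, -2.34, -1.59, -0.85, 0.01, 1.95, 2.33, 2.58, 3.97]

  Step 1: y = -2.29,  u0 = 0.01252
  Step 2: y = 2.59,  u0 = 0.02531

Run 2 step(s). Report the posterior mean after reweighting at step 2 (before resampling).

post_mean = -0.8950

step 1: w=[0.1767, 0.1822, 0.2025, 0.2026, 0.1564, 0.0674, 0.0122, 0.0000, 0.0000, 0.0000, 0.0000]  mean=-2.2497  Neff=5.6941  idx=[0, 0, 1, 1, 2, 2, 2, 3, 3, 4, 5]
step 2: w=[0.0001, 0.0001, 0.0001, 0.0001, 0.0012, 0.0012, 0.0012, 0.0013, 0.0013, 0.0473, 0.9462]  mean=-0.8950  Neff=1.1142  idx=[9, 10, 10, 10, 10, 10, 10, 10, 10, 10, 10]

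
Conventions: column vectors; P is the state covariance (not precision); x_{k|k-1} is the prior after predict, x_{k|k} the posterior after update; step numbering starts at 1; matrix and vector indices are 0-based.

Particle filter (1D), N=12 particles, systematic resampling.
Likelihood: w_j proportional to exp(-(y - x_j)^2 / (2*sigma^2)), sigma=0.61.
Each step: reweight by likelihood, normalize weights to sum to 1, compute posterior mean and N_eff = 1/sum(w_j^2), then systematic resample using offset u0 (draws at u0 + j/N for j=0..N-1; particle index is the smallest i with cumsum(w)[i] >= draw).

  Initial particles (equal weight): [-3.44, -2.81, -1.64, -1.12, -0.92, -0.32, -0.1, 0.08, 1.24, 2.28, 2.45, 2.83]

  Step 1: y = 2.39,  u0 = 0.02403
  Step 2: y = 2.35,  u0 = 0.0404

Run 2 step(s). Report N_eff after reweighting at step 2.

N_eff = 11.2026

step 1: w=[0.0000, 0.0000, 0.0000, 0.0000, 0.0000, 0.0000, 0.0001, 0.0003, 0.0579, 0.3369, 0.3408, 0.2640]  mean=2.4221  Neff=3.3035  idx=[8, 9, 9, 9, 9, 10, 10, 10, 10, 11, 11, 11]
step 2: w=[0.0185, 0.0963, 0.0963, 0.0963, 0.0963, 0.0957, 0.0957, 0.0957, 0.0957, 0.0712, 0.0712, 0.0712]  mean=2.4432  Neff=11.2026  idx=[1, 2, 2, 3, 4, 5, 6, 7, 8, 9, 10, 11]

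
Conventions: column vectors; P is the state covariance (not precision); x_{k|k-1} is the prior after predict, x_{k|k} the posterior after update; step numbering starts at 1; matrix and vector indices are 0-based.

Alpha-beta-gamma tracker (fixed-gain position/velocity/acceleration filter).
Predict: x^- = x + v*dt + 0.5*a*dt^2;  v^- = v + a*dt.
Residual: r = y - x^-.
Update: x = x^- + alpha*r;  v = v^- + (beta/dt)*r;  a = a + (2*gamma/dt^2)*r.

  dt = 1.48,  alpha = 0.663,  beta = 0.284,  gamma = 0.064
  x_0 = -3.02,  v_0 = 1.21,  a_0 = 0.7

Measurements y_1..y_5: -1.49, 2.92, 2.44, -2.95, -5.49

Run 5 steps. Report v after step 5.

v_post = -0.9206

step 1: x_pred=-0.4626  r=-1.0274  x^+=-1.1438  v^+=2.0488  a^+=0.6400
step 2: x_pred=2.5894  r=0.3306  x^+=2.8086  v^+=3.0594  a^+=0.6593
step 3: x_pred=8.0586  r=-5.6186  x^+=4.3335  v^+=2.9570  a^+=0.3309
step 4: x_pred=9.0723  r=-12.0223  x^+=1.1015  v^+=1.1398  a^+=-0.3716
step 5: x_pred=2.3815  r=-7.8715  x^+=-2.8373  v^+=-0.9206  a^+=-0.8316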